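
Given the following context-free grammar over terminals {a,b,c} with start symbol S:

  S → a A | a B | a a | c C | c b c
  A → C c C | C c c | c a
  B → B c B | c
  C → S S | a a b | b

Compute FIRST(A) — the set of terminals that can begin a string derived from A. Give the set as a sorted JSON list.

FIRST sets, iterate to fixpoint:
round 1:
  A via A→c a: +{c}
  B via B→c: +{c}
  C via C→a a b: +{a}
  C via C→b: +{b}
  S via S→a A: +{a}
  S via S→c C: +{c}
  S: {a,c}  A: {c}  B: {c}  C: {a,b}
round 2:
  A via A→C c C: +{a,b}
  C via C→S S: +{c}
  S: {a,c}  A: {a,b,c}  B: {c}  C: {a,b,c}
round 3: done
  S: {a,c}  A: {a,b,c}  B: {c}  C: {a,b,c}

FIRST(A) = ["a", "b", "c"]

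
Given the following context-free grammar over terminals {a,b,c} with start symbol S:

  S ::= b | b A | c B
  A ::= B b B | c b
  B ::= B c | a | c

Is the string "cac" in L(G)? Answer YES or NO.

CNF form of G:
  S -> T0 A | T1 B | b
  A -> B X2 | T1 T0
  B -> B T1 | a | c
  T0 -> b
  T1 -> c
  X2 -> T0 B

Fill CYK table bottom-up:
  [0..0]={B,T1}  "c"  orig:{B}
  [1..1]={B}  "a"
  [2..2]={B,T1}  "c"  orig:{B}
  [0..1]={S}  "ca"
  [1..2]={B}  "ac"
  [0..2]={S}  "cac"

S ∈ T[0,2] ⇒ YES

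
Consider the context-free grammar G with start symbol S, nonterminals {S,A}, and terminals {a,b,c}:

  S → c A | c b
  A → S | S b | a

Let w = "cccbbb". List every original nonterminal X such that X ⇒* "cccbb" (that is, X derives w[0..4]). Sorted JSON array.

Convert to CNF:
  S -> T1 A | T1 T0
  A -> S T0 | T1 A | T1 T0 | a
  T0 -> b
  T1 -> c

Fill CYK table bottom-up, restricted to cells inside w[0..4]:
  cell(0,0) c: {T1}  orig:{}
  cell(1,1) c: {T1}  orig:{}
  cell(2,2) c: {T1}  orig:{}
  cell(3,3) b: {T0}  orig:{}
  cell(4,4) b: {T0}  orig:{}
  cell(0,1) cc: ∅
  cell(1,2) cc: ∅
  cell(2,3) cb: {A,S}
  cell(3,4) bb: ∅
  cell(0,2) ccc: ∅
  cell(1,3) ccb: {A,S}
  cell(2,4) cbb: {A}
  cell(0,3) cccb: {A,S}
  cell(1,4) ccbb: {A,S}
  cell(0,4) cccbb: {A,S}

Original NTs in T[0,4] deriving "cccbb": ["A", "S"]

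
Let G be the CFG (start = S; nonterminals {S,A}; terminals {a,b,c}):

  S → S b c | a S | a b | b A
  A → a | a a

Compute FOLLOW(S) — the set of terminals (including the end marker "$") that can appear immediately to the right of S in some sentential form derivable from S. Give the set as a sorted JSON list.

Compute FIRST by fixpoint:
pass 1:
  A via A→a: +{a}
  S via S→a S: +{a}
  S via S→b A: +{b}
  FIRST(S)={a,b}  FIRST(A)={a}
pass 2: (no change)
  FIRST(S)={a,b}  FIRST(A)={a}

FOLLOW sets:
seed FOLLOW(S) with $
[1]
  S→S b c: FOLLOW(S) ⊇ FIRST(b) = {b}; new: +{b}
  S→b A: FOLLOW(A) ⊇ FOLLOW(S) ⊇ {$,b}; new: +{$,b}
  FOLLOW(S)={$,b}  FOLLOW(A)={$,b}
[2] done
  FOLLOW(S)={$,b}  FOLLOW(A)={$,b}

FOLLOW(S) = ["$", "b"]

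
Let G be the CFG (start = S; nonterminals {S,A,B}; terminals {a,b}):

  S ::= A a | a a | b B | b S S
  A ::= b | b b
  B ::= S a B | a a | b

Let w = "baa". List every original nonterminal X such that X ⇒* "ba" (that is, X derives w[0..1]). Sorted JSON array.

Convert to CNF:
  S -> A T1 | T0 B | T0 X3 | T1 T1
  A -> T0 T0 | b
  B -> S X2 | T1 T1 | b
  T0 -> b
  T1 -> a
  X2 -> T1 B
  X3 -> S S

Fill CYK table bottom-up — only the sub-triangle for w[0..1]:
  T[0,0] 'b' = {A,B,T0}  orig:{A,B}
  T[1,1] 'a' = {T1}  orig:{}
  T[0,1] 'ba' = {S}

Original NTs in T[0,1] deriving "ba": ["S"]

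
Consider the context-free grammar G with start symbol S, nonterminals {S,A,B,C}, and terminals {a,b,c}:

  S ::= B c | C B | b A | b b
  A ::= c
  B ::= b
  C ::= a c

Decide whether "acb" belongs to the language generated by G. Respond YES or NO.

CNF form of G:
  S -> B T1 | C B | T2 A | T2 T2
  A -> c
  B -> b
  C -> T0 T1
  T0 -> a
  T1 -> c
  T2 -> b

Fill CYK table bottom-up:
  T[0,0] 'a' = {T0}  orig:{}
  T[1,1] 'c' = {A,T1}  orig:{A}
  T[2,2] 'b' = {B,T2}  orig:{B}
  T[0,1] 'ac' = {C}
  T[1,2] 'cb' = ∅
  T[0,2] 'acb' = {S}

S ∈ T[0,2] ⇒ YES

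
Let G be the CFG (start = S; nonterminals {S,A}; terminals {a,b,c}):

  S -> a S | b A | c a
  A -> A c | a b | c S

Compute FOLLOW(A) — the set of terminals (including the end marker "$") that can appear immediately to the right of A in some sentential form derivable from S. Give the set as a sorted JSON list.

FIRST sets, iterate to fixpoint:
iter 1:
  A via A→a b: +{a}
  A via A→c S: +{c}
  S via S→a S: +{a}
  S via S→b A: +{b}
  S via S→c a: +{c}
  FIRST(S)={a,b,c}  FIRST(A)={a,c}
iter 2: done
  FIRST(S)={a,b,c}  FIRST(A)={a,c}

Compute FOLLOW by fixpoint:
initialize: $ ∈ FOLLOW(S)
pass 1:
  A→A c: FOLLOW(A) ⊇ FIRST(c) = {c}; new: +{c}
  A→c S: FOLLOW(S) ⊇ FOLLOW(A) ⊇ {c}; new: +{c}
  S→b A: FOLLOW(A) ⊇ FOLLOW(S) ⊇ {$,c}; new: +{$}
  FOLLOW[S]={$,c}  FOLLOW[A]={$,c}
pass 2: (no change)
  FOLLOW[S]={$,c}  FOLLOW[A]={$,c}

FOLLOW(A) = ["$", "c"]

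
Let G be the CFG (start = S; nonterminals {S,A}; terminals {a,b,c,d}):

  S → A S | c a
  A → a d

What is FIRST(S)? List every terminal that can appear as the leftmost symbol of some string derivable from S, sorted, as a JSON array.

FIRST sets, iterate to fixpoint:
[1]
  A via A→a d: +{a}
  S via S→A S: +{a}
  S via S→c a: +{c}
  FIRST[S]={a,c}  FIRST[A]={a}
[2] — fixpoint
  FIRST[S]={a,c}  FIRST[A]={a}

FIRST(S) = ["a", "c"]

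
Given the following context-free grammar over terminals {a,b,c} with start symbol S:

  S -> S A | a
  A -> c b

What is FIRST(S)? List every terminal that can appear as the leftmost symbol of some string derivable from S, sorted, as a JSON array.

FIRST iteration:
iter 1:
  A via A→c b: +{c}
  S via S→a: +{a}
  FIRST(S)={a}  FIRST(A)={c}
iter 2: (no change)
  FIRST(S)={a}  FIRST(A)={c}

FIRST(S) = ["a"]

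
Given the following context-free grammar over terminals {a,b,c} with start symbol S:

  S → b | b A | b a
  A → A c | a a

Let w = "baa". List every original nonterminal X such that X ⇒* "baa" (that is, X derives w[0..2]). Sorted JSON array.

Convert to CNF:
  S -> T2 A | T2 T1 | b
  A -> A T0 | T1 T1
  T0 -> c
  T1 -> a
  T2 -> b

Fill CYK table bottom-up, restricted to cells inside w[0..2]:
  cell(0,0) b: {S,T2}  orig:{S}
  cell(1,1) a: {T1}  orig:{}
  cell(2,2) a: {T1}  orig:{}
  cell(0,1) ba: {S}
  cell(1,2) aa: {A}
  cell(0,2) baa: {S}

Original NTs in T[0,2] deriving "baa": ["S"]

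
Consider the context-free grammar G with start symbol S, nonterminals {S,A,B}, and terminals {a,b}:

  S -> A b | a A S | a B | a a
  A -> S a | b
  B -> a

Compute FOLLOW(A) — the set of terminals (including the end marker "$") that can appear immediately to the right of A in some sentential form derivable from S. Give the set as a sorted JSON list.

FIRST iteration:
pass 1:
  A via A→b: +{b}
  B via B→a: +{a}
  S via S→A b: +{b}
  S via S→a A S: +{a}
  FIRST(S)={a,b}  FIRST(A)={b}  FIRST(B)={a}
pass 2:
  A via A→S a: +{a}
  FIRST(S)={a,b}  FIRST(A)={a,b}  FIRST(B)={a}
pass 3: (no change)
  FIRST(S)={a,b}  FIRST(A)={a,b}  FIRST(B)={a}

FOLLOW iteration:
seed FOLLOW(S) with $
pass 1:
  A→S a: FOLLOW(S) ⊇ FIRST(a) = {a}; new: +{a}
  S→A b: FOLLOW(A) ⊇ FIRST(b) = {b}; new: +{b}
  S→a A S: FOLLOW(A) ⊇ FIRST(S) = {a,b}; new: +{a}
  S→a B: FOLLOW(B) ⊇ FOLLOW(S) ⊇ {$,a}; new: +{$,a}
  S: {$,a}  A: {a,b}  B: {$,a}
pass 2: (stable)
  S: {$,a}  A: {a,b}  B: {$,a}

FOLLOW(A) = ["a", "b"]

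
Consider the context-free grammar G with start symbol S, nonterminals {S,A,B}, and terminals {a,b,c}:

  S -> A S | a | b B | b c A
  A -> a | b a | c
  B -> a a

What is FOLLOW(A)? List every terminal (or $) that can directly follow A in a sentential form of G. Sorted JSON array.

FIRST iteration:
pass 1:
  A via A→a: +{a}
  A via A→b a: +{b}
  A via A→c: +{c}
  B via B→a a: +{a}
  S via S→A S: +{a,b,c}
  S: {a,b,c}  A: {a,b,c}  B: {a}
pass 2: — fixpoint
  S: {a,b,c}  A: {a,b,c}  B: {a}

FOLLOW iteration:
initialize: $ ∈ FOLLOW(S)
[1]
  S→A S: FOLLOW(A) ⊇ FIRST(S) = {a,b,c}; new: +{a,b,c}
  S→b B: FOLLOW(B) ⊇ FOLLOW(S) ⊇ {$}; new: +{$}
  S→b c A: FOLLOW(A) ⊇ FOLLOW(S) ⊇ {$}; new: +{$}
  S: {$}  A: {$,a,b,c}  B: {$}
[2] — fixpoint
  S: {$}  A: {$,a,b,c}  B: {$}

FOLLOW(A) = ["$", "a", "b", "c"]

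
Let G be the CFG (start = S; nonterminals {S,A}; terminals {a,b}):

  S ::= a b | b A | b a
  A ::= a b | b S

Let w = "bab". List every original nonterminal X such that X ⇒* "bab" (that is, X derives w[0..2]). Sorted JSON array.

CNF form of G:
  S -> T0 T1 | T1 A | T1 T0
  A -> T0 T1 | T1 S
  T0 -> a
  T1 -> b

Fill CYK table bottom-up (cells [i..j] with 0 ≤ i ≤ j ≤ 2 only):
  T[0,0] 'b' = {T1}  orig:{}
  T[1,1] 'a' = {T0}  orig:{}
  T[2,2] 'b' = {T1}  orig:{}
  T[0,1] 'ba' = {S}
  T[1,2] 'ab' = {A,S}
  T[0,2] 'bab' = {A,S}

Original NTs in T[0,2] deriving "bab": ["A", "S"]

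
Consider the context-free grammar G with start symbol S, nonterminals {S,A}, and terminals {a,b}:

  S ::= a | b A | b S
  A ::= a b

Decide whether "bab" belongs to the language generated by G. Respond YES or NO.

CNF form of G:
  S -> T1 A | T1 S | a
  A -> T0 T1
  T0 -> a
  T1 -> b

CYK fill:
  [0..0]={T1}  "b"  orig:{}
  [1..1]={S,T0}  "a"  orig:{S}
  [2..2]={T1}  "b"  orig:{}
  [0..1]={S}  "ba"
  [1..2]={A}  "ab"
  [0..2]={S}  "bab"

S ∈ T[0,2] ⇒ YES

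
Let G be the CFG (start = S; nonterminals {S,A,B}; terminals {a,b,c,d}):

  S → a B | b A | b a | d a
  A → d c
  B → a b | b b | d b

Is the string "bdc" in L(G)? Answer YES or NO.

CNF form of G:
  S -> T0 T2 | T2 B | T3 A | T3 T2
  A -> T0 T1
  B -> T0 T3 | T2 T3 | T3 T3
  T0 -> d
  T1 -> c
  T2 -> a
  T3 -> b

CYK table (by increasing span):
  cell(0,0) b: {T3}  orig:{}
  cell(1,1) d: {T0}  orig:{}
  cell(2,2) c: {T1}  orig:{}
  cell(0,1) bd: ∅
  cell(1,2) dc: {A}
  cell(0,2) bdc: {S}

S ∈ T[0,2] ⇒ YES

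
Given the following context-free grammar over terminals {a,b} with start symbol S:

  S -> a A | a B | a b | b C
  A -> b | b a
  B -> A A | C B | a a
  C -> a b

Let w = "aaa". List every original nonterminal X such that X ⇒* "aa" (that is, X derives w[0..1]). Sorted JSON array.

Convert to CNF:
  S -> T0 C | T1 A | T1 B | T1 T0
  A -> T0 T1 | b
  B -> A A | C B | T1 T1
  C -> T1 T0
  T0 -> b
  T1 -> a

CYK fill (cells [i..j] with 0 ≤ i ≤ j ≤ 1 only):
  [0..0]={T1}  "a"  orig:{}
  [1..1]={T1}  "a"  orig:{}
  [0..1]={B}  "aa"

Original NTs in T[0,1] deriving "aa": ["B"]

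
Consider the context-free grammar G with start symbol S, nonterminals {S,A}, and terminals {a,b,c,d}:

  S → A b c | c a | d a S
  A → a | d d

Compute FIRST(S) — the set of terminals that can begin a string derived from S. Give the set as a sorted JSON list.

FIRST sets, iterate to fixpoint:
iter 1:
  A via A→a: +{a}
  A via A→d d: +{d}
  S via S→A b c: +{a,d}
  S via S→c a: +{c}
  S: {a,c,d}  A: {a,d}
iter 2: — fixpoint
  S: {a,c,d}  A: {a,d}

FIRST(S) = ["a", "c", "d"]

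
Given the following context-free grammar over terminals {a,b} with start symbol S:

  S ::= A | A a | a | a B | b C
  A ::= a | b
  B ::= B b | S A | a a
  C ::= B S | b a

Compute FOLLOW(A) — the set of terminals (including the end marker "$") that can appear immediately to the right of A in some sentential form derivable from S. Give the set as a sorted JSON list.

FIRST iteration:
pass 1:
  A via A→a: +{a}
  A via A→b: +{b}
  B via B→a a: +{a}
  C via C→B S: +{a}
  C via C→b a: +{b}
  S via S→A: +{a,b}
  FIRST[S]={a,b}  FIRST[A]={a,b}  FIRST[B]={a}  FIRST[C]={a,b}
pass 2:
  B via B→S A: +{b}
  FIRST[S]={a,b}  FIRST[A]={a,b}  FIRST[B]={a,b}  FIRST[C]={a,b}
pass 3: — fixpoint
  FIRST[S]={a,b}  FIRST[A]={a,b}  FIRST[B]={a,b}  FIRST[C]={a,b}

Compute FOLLOW by fixpoint:
initialize: $ ∈ FOLLOW(S)
[1]
  B→B b: FOLLOW(B) ⊇ FIRST(b) = {b}; new: +{b}
  B→S A: FOLLOW(S) ⊇ FIRST(A) = {a,b}; new: +{a,b}
  B→S A: FOLLOW(A) ⊇ FOLLOW(B) ⊇ {b}; new: +{b}
  C→B S: FOLLOW(B) ⊇ FIRST(S) = {a,b}; new: +{a}
  S→A: FOLLOW(A) ⊇ FOLLOW(S) ⊇ {$,a,b}; new: +{$,a}
  S→a B: FOLLOW(B) ⊇ FOLLOW(S) ⊇ {$,a,b}; new: +{$}
  S→b C: FOLLOW(C) ⊇ FOLLOW(S) ⊇ {$,a,b}; new: +{$,a,b}
  S: {$,a,b}  A: {$,a,b}  B: {$,a,b}  C: {$,a,b}
[2] (no change)
  S: {$,a,b}  A: {$,a,b}  B: {$,a,b}  C: {$,a,b}

FOLLOW(A) = ["$", "a", "b"]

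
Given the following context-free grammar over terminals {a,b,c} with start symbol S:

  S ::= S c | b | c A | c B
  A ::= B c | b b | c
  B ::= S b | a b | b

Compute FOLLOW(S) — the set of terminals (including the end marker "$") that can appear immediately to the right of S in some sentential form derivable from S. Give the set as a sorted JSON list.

Compute FIRST by fixpoint:
[1]
  A via A→b b: +{b}
  A via A→c: +{c}
  B via B→a b: +{a}
  B via B→b: +{b}
  S via S→b: +{b}
  S via S→c A: +{c}
  FIRST[S]={b,c}  FIRST[A]={b,c}  FIRST[B]={a,b}
[2]
  A via A→B c: +{a}
  B via B→S b: +{c}
  FIRST[S]={b,c}  FIRST[A]={a,b,c}  FIRST[B]={a,b,c}
[3] (stable)
  FIRST[S]={b,c}  FIRST[A]={a,b,c}  FIRST[B]={a,b,c}

FOLLOW iteration:
FOLLOW(S) := {$}
[1]
  A→B c: FOLLOW(B) ⊇ FIRST(c) = {c}; new: +{c}
  B→S b: FOLLOW(S) ⊇ FIRST(b) = {b}; new: +{b}
  S→S c: FOLLOW(S) ⊇ FIRST(c) = {c}; new: +{c}
  S→c A: FOLLOW(A) ⊇ FOLLOW(S) ⊇ {$,b,c}; new: +{$,b,c}
  S→c B: FOLLOW(B) ⊇ FOLLOW(S) ⊇ {$,b,c}; new: +{$,b}
  S: {$,b,c}  A: {$,b,c}  B: {$,b,c}
[2] (no change)
  S: {$,b,c}  A: {$,b,c}  B: {$,b,c}

FOLLOW(S) = ["$", "b", "c"]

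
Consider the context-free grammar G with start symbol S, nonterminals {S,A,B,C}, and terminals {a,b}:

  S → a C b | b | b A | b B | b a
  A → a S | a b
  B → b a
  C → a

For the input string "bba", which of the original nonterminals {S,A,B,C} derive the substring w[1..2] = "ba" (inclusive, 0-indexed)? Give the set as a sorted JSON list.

CNF form of G:
  S -> T0 X2 | T1 A | T1 B | T1 T0 | b
  A -> T0 S | T0 T1
  B -> T1 T0
  C -> a
  T0 -> a
  T1 -> b
  X2 -> C T1

CYK fill, restricted to cells inside w[1..2]:
  [1..1]={S,T1}  "b"  orig:{S}
  [2..2]={C,T0}  "a"  orig:{C}
  [1..2]={B,S}  "ba"

Original NTs in T[1,2] deriving "ba": ["B", "S"]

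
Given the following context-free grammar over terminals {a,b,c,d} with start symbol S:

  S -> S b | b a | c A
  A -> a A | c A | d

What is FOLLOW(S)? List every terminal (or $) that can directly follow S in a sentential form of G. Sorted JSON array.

FIRST iteration:
iter 1:
  A via A→a A: +{a}
  A via A→c A: +{c}
  A via A→d: +{d}
  S via S→b a: +{b}
  S via S→c A: +{c}
  FIRST(S)={b,c}  FIRST(A)={a,c,d}
iter 2: — fixpoint
  FIRST(S)={b,c}  FIRST(A)={a,c,d}

Compute FOLLOW by fixpoint:
seed FOLLOW(S) with $
pass 1:
  S→S b: FOLLOW(S) ⊇ FIRST(b) = {b}; new: +{b}
  S→c A: FOLLOW(A) ⊇ FOLLOW(S) ⊇ {$,b}; new: +{$,b}
  S: {$,b}  A: {$,b}
pass 2: done
  S: {$,b}  A: {$,b}

FOLLOW(S) = ["$", "b"]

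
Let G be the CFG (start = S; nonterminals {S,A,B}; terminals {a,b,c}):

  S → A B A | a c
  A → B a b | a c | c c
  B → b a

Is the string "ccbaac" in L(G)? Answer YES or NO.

Convert to CNF:
  S -> A X4 | T0 T2
  A -> B X3 | T0 T2 | T2 T2
  B -> T1 T0
  T0 -> a
  T1 -> b
  T2 -> c
  X3 -> T0 T1
  X4 -> B A

Fill CYK table bottom-up:
  cell(0,0) c: {T2}  orig:{}
  cell(1,1) c: {T2}  orig:{}
  cell(2,2) b: {T1}  orig:{}
  cell(3,3) a: {T0}  orig:{}
  cell(4,4) a: {T0}  orig:{}
  cell(5,5) c: {T2}  orig:{}
  cell(0,1) cc: {A}
  cell(1,2) cb: ∅
  cell(2,3) ba: {B}
  cell(3,4) aa: ∅
  cell(4,5) ac: {A,S}
  cell(0,2) ccb: ∅
  cell(1,3) cba: ∅
  cell(2,4) baa: ∅
  cell(3,5) aac: ∅
  cell(0,3) ccba: ∅
  cell(1,4) cbaa: ∅
  cell(2,5) baac: {X4}  orig:{}
  cell(0,4) ccbaa: ∅
  cell(1,5) cbaac: ∅
  cell(0,5) ccbaac: {S}

S ∈ T[0,5] ⇒ YES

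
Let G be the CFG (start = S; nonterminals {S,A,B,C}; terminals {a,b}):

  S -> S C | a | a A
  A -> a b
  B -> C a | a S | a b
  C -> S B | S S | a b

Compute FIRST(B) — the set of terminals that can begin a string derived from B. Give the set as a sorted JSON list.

FIRST iteration:
iter 1:
  A via A→a b: +{a}
  B via B→a S: +{a}
  C via C→a b: +{a}
  S via S→a: +{a}
  FIRST[S]={a}  FIRST[A]={a}  FIRST[B]={a}  FIRST[C]={a}
iter 2: (stable)
  FIRST[S]={a}  FIRST[A]={a}  FIRST[B]={a}  FIRST[C]={a}

FIRST(B) = ["a"]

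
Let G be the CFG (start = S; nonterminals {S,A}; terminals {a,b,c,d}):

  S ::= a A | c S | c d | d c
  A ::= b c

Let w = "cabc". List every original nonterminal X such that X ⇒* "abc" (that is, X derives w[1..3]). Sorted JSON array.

Convert to CNF:
  S -> T1 S | T1 T3 | T2 A | T3 T1
  A -> T0 T1
  T0 -> b
  T1 -> c
  T2 -> a
  T3 -> d

Fill CYK table bottom-up, restricted to cells inside w[1..3]:
  [1..1]={T2}  "a"  orig:{}
  [2..2]={T0}  "b"  orig:{}
  [3..3]={T1}  "c"  orig:{}
  [1..2]=∅  "ab"
  [2..3]={A}  "bc"
  [1..3]={S}  "abc"

Original NTs in T[1,3] deriving "abc": ["S"]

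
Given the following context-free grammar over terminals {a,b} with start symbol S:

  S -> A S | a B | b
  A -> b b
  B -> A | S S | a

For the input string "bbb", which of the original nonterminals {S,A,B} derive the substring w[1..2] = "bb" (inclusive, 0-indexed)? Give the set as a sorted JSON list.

CNF form of G:
  S -> A S | T1 B | b
  A -> T0 T0
  B -> S S | T0 T0 | a
  T0 -> b
  T1 -> a

CYK fill, restricted to cells inside w[1..2]:
  cell(1,1) b: {S,T0}  orig:{S}
  cell(2,2) b: {S,T0}  orig:{S}
  cell(1,2) bb: {A,B}

Original NTs in T[1,2] deriving "bb": ["A", "B"]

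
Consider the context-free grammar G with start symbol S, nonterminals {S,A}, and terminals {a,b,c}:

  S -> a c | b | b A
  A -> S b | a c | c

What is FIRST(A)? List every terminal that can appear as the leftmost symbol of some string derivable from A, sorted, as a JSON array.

FIRST iteration:
pass 1:
  A via A→a c: +{a}
  A via A→c: +{c}
  S via S→a c: +{a}
  S via S→b: +{b}
  S: {a,b}  A: {a,c}
pass 2:
  A via A→S b: +{b}
  S: {a,b}  A: {a,b,c}
pass 3: (stable)
  S: {a,b}  A: {a,b,c}

FIRST(A) = ["a", "b", "c"]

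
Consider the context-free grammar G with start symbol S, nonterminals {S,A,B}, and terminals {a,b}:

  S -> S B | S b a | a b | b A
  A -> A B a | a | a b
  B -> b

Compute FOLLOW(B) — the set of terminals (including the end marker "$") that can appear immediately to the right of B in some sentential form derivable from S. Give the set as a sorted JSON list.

FIRST iteration:
[1]
  A via A→a: +{a}
  B via B→b: +{b}
  S via S→a b: +{a}
  S via S→b A: +{b}
  FIRST[S]={a,b}  FIRST[A]={a}  FIRST[B]={b}
[2] — fixpoint
  FIRST[S]={a,b}  FIRST[A]={a}  FIRST[B]={b}

Compute FOLLOW by fixpoint:
initialize: $ ∈ FOLLOW(S)
[1]
  A→A B a: FOLLOW(A) ⊇ FIRST(B) = {b}; new: +{b}
  A→A B a: FOLLOW(B) ⊇ FIRST(a) = {a}; new: +{a}
  S→S B: FOLLOW(S) ⊇ FIRST(B) = {b}; new: +{b}
  S→S B: FOLLOW(B) ⊇ FOLLOW(S) ⊇ {$,b}; new: +{$,b}
  S→b A: FOLLOW(A) ⊇ FOLLOW(S) ⊇ {$,b}; new: +{$}
  S: {$,b}  A: {$,b}  B: {$,a,b}
[2] (no change)
  S: {$,b}  A: {$,b}  B: {$,a,b}

FOLLOW(B) = ["$", "a", "b"]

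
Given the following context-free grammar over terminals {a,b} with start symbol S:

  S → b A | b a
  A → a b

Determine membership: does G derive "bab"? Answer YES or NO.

CNF form of G:
  S -> T1 A | T1 T0
  A -> T0 T1
  T0 -> a
  T1 -> b

CYK table (by increasing span):
  cell(0,0) b: {T1}  orig:{}
  cell(1,1) a: {T0}  orig:{}
  cell(2,2) b: {T1}  orig:{}
  cell(0,1) ba: {S}
  cell(1,2) ab: {A}
  cell(0,2) bab: {S}

S ∈ T[0,2] ⇒ YES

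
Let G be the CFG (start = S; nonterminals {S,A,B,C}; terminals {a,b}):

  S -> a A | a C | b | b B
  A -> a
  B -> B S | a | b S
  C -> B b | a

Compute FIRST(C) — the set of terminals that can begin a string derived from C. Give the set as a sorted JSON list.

FIRST sets, iterate to fixpoint:
pass 1:
  A via A→a: +{a}
  B via B→a: +{a}
  B via B→b S: +{b}
  C via C→B b: +{a,b}
  S via S→a A: +{a}
  S via S→b: +{b}
  FIRST[S]={a,b}  FIRST[A]={a}  FIRST[B]={a,b}  FIRST[C]={a,b}
pass 2: — fixpoint
  FIRST[S]={a,b}  FIRST[A]={a}  FIRST[B]={a,b}  FIRST[C]={a,b}

FIRST(C) = ["a", "b"]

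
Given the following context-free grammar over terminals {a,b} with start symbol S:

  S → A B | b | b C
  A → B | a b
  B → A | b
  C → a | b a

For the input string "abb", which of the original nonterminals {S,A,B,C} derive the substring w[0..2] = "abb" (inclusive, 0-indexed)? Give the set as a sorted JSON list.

Convert to CNF:
  S -> A B | T1 C | b
  A -> T0 T1 | b
  B -> T0 T1 | b
  C -> T1 T0 | a
  T0 -> a
  T1 -> b

Fill CYK table bottom-up — only the sub-triangle for w[0..2]:
  [0..0]={C,T0}  "a"  orig:{C}
  [1..1]={A,B,S,T1}  "b"  orig:{A,B,S}
  [2..2]={A,B,S,T1}  "b"  orig:{A,B,S}
  [0..1]={A,B}  "ab"
  [1..2]={S}  "bb"
  [0..2]={S}  "abb"

Original NTs in T[0,2] deriving "abb": ["S"]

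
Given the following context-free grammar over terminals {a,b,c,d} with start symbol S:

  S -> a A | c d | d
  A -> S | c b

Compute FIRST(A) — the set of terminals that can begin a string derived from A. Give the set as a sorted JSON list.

Compute FIRST by fixpoint:
iter 1:
  A via A→c b: +{c}
  S via S→a A: +{a}
  S via S→c d: +{c}
  S via S→d: +{d}
  FIRST(S)={a,c,d}  FIRST(A)={c}
iter 2:
  A via A→S: +{a,d}
  FIRST(S)={a,c,d}  FIRST(A)={a,c,d}
iter 3: (no change)
  FIRST(S)={a,c,d}  FIRST(A)={a,c,d}

FIRST(A) = ["a", "c", "d"]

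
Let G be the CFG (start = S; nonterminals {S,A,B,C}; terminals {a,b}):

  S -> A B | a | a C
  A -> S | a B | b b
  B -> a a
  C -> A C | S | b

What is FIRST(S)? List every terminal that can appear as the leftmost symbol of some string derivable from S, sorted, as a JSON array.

Compute FIRST by fixpoint:
round 1:
  A via A→a B: +{a}
  A via A→b b: +{b}
  B via B→a a: +{a}
  C via C→A C: +{a,b}
  S via S→A B: +{a,b}
  S: {a,b}  A: {a,b}  B: {a}  C: {a,b}
round 2: (no change)
  S: {a,b}  A: {a,b}  B: {a}  C: {a,b}

FIRST(S) = ["a", "b"]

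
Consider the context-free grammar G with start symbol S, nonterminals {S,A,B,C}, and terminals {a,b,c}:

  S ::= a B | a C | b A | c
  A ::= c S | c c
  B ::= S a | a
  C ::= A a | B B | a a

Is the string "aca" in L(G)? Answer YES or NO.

CNF form of G:
  S -> T1 B | T1 C | T2 A | c
  A -> T0 S | T0 T0
  B -> S T1 | a
  C -> A T1 | B B | T1 T1
  T0 -> c
  T1 -> a
  T2 -> b

Fill CYK table bottom-up:
  cell(0,0) a: {B,T1}  orig:{B}
  cell(1,1) c: {S,T0}  orig:{S}
  cell(2,2) a: {B,T1}  orig:{B}
  cell(0,1) ac: ∅
  cell(1,2) ca: {B}
  cell(0,2) aca: {C,S}

S ∈ T[0,2] ⇒ YES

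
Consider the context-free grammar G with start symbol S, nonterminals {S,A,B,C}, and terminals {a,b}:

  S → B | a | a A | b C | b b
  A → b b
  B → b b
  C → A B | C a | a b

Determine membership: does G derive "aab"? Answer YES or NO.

CNF form of G:
  S -> T0 C | T0 T0 | T1 A | a
  A -> T0 T0
  B -> T0 T0
  C -> A B | C T1 | T1 T0
  T0 -> b
  T1 -> a

CYK fill:
  cell(0,0) a: {S,T1}  orig:{S}
  cell(1,1) a: {S,T1}  orig:{S}
  cell(2,2) b: {T0}  orig:{}
  cell(0,1) aa: ∅
  cell(1,2) ab: {C}
  cell(0,2) aab: ∅

S ∉ T[0,2] ⇒ NO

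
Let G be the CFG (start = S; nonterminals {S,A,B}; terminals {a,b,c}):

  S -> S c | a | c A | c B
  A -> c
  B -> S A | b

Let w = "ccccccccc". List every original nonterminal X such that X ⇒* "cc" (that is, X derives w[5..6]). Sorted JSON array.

Convert to CNF:
  S -> S T0 | T0 A | T0 B | a
  A -> c
  B -> S A | b
  T0 -> c

CYK table (by increasing span), restricted to cells inside w[5..6]:
  [5..5]={A,T0}  "c"  orig:{A}
  [6..6]={A,T0}  "c"  orig:{A}
  [5..6]={S}  "cc"

Original NTs in T[5,6] deriving "cc": ["S"]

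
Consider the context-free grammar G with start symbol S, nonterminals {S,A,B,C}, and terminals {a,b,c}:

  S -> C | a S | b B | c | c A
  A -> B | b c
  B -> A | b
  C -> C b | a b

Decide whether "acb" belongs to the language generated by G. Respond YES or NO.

CNF form of G:
  S -> C T0 | T0 B | T1 A | T2 S | T2 T0 | c
  A -> T0 T1 | b
  B -> T0 T1 | b
  C -> C T0 | T2 T0
  T0 -> b
  T1 -> c
  T2 -> a

Fill CYK table bottom-up:
  T[0,0] 'a' = {T2}  orig:{}
  T[1,1] 'c' = {S,T1}  orig:{S}
  T[2,2] 'b' = {A,B,T0}  orig:{A,B}
  T[0,1] 'ac' = {S}
  T[1,2] 'cb' = {S}
  T[0,2] 'acb' = {S}

S ∈ T[0,2] ⇒ YES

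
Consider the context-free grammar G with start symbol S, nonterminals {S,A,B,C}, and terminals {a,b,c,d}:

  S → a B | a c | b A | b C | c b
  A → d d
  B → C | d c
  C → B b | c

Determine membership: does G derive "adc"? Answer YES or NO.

Convert to CNF:
  S -> T1 A | T1 C | T2 T1 | T3 B | T3 T2
  A -> T0 T0
  B -> B T1 | T0 T2 | c
  C -> B T1 | c
  T0 -> d
  T1 -> b
  T2 -> c
  T3 -> a

CYK fill:
  cell(0,0) a: {T3}  orig:{}
  cell(1,1) d: {T0}  orig:{}
  cell(2,2) c: {B,C,T2}  orig:{B,C}
  cell(0,1) ad: ∅
  cell(1,2) dc: {B}
  cell(0,2) adc: {S}

S ∈ T[0,2] ⇒ YES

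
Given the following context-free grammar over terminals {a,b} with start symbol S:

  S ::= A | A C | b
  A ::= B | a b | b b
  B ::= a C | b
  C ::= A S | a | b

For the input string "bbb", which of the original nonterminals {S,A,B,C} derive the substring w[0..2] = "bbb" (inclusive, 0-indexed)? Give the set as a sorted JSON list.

Convert to CNF:
  S -> A C | T0 C | T0 T1 | T1 T1 | b
  A -> T0 C | T0 T1 | T1 T1 | b
  B -> T0 C | b
  C -> A S | a | b
  T0 -> a
  T1 -> b

CYK fill (cells [i..j] with 0 ≤ i ≤ j ≤ 2 only):
  T[0,0] 'b' = {A,B,C,S,T1}  orig:{A,B,C,S}
  T[1,1] 'b' = {A,B,C,S,T1}  orig:{A,B,C,S}
  T[2,2] 'b' = {A,B,C,S,T1}  orig:{A,B,C,S}
  T[0,1] 'bb' = {A,C,S}
  T[1,2] 'bb' = {A,C,S}
  T[0,2] 'bbb' = {C,S}

Original NTs in T[0,2] deriving "bbb": ["C", "S"]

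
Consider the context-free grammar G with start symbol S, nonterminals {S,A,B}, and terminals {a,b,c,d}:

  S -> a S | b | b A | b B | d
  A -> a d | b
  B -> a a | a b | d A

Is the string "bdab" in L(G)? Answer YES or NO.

Convert to CNF:
  S -> T0 S | T2 A | T2 B | b | d
  A -> T0 T1 | b
  B -> T0 T0 | T0 T2 | T1 A
  T0 -> a
  T1 -> d
  T2 -> b

CYK table (by increasing span):
  [0..0]={A,S,T2}  "b"  orig:{A,S}
  [1..1]={S,T1}  "d"  orig:{S}
  [2..2]={T0}  "a"  orig:{}
  [3..3]={A,S,T2}  "b"  orig:{A,S}
  [0..1]=∅  "bd"
  [1..2]=∅  "da"
  [2..3]={B,S}  "ab"
  [0..2]=∅  "bda"
  [1..3]=∅  "dab"
  [0..3]=∅  "bdab"

S ∉ T[0,3] ⇒ NO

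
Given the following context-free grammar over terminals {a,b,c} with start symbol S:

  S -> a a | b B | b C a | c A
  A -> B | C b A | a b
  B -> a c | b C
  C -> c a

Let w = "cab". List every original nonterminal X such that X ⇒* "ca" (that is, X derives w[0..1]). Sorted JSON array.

CNF form of G:
  S -> T0 B | T0 X4 | T1 T1 | T2 A
  A -> C X3 | T0 C | T1 T0 | T1 T2
  B -> T0 C | T1 T2
  C -> T2 T1
  T0 -> b
  T1 -> a
  T2 -> c
  X3 -> T0 A
  X4 -> C T1

CYK fill, restricted to cells inside w[0..1]:
  T[0,0] 'c' = {T2}  orig:{}
  T[1,1] 'a' = {T1}  orig:{}
  T[0,1] 'ca' = {C}

Original NTs in T[0,1] deriving "ca": ["C"]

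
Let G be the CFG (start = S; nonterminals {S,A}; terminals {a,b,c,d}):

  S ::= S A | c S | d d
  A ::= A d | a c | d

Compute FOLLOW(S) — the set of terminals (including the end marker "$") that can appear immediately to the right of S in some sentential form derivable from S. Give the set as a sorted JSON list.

FIRST iteration:
pass 1:
  A via A→a c: +{a}
  A via A→d: +{d}
  S via S→c S: +{c}
  S via S→d d: +{d}
  FIRST[S]={c,d}  FIRST[A]={a,d}
pass 2: (no change)
  FIRST[S]={c,d}  FIRST[A]={a,d}

FOLLOW iteration:
initialize: $ ∈ FOLLOW(S)
iter 1:
  A→A d: FOLLOW(A) ⊇ FIRST(d) = {d}; new: +{d}
  S→S A: FOLLOW(S) ⊇ FIRST(A) = {a,d}; new: +{a,d}
  S→S A: FOLLOW(A) ⊇ FOLLOW(S) ⊇ {$,a,d}; new: +{$,a}
  S: {$,a,d}  A: {$,a,d}
iter 2: — fixpoint
  S: {$,a,d}  A: {$,a,d}

FOLLOW(S) = ["$", "a", "d"]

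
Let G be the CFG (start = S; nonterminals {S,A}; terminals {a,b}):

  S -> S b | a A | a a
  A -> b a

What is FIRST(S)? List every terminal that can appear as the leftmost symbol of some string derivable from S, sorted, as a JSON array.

FIRST sets, iterate to fixpoint:
round 1:
  A via A→b a: +{b}
  S via S→a A: +{a}
  S: {a}  A: {b}
round 2: (stable)
  S: {a}  A: {b}

FIRST(S) = ["a"]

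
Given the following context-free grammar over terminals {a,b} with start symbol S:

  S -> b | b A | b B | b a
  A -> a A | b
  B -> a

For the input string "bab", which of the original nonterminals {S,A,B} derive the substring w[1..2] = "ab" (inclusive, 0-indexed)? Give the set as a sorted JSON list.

Convert to CNF:
  S -> T1 A | T1 B | T1 T0 | b
  A -> T0 A | b
  B -> a
  T0 -> a
  T1 -> b

CYK fill — only the sub-triangle for w[1..2]:
  [1..1]={B,T0}  "a"  orig:{B}
  [2..2]={A,S,T1}  "b"  orig:{A,S}
  [1..2]={A}  "ab"

Original NTs in T[1,2] deriving "ab": ["A"]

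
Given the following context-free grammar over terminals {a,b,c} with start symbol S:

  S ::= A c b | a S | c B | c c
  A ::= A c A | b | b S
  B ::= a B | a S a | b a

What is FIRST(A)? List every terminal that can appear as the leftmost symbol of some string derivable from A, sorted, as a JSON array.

FIRST sets, iterate to fixpoint:
pass 1:
  A via A→b: +{b}
  B via B→a B: +{a}
  B via B→b a: +{b}
  S via S→A c b: +{b}
  S via S→a S: +{a}
  S via S→c B: +{c}
  FIRST[S]={a,b,c}  FIRST[A]={b}  FIRST[B]={a,b}
pass 2: (stable)
  FIRST[S]={a,b,c}  FIRST[A]={b}  FIRST[B]={a,b}

FIRST(A) = ["b"]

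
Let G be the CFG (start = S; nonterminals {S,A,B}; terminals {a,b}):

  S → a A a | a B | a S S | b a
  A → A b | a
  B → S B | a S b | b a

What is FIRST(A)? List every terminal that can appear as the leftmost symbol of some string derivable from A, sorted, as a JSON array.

Compute FIRST by fixpoint:
[1]
  A via A→a: +{a}
  B via B→a S b: +{a}
  B via B→b a: +{b}
  S via S→a A a: +{a}
  S via S→b a: +{b}
  FIRST[S]={a,b}  FIRST[A]={a}  FIRST[B]={a,b}
[2] done
  FIRST[S]={a,b}  FIRST[A]={a}  FIRST[B]={a,b}

FIRST(A) = ["a"]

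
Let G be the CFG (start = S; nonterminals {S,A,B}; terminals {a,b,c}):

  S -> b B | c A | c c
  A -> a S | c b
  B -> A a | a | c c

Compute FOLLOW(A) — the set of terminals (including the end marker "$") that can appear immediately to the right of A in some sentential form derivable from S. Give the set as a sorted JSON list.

FIRST sets, iterate to fixpoint:
[1]
  A via A→a S: +{a}
  A via A→c b: +{c}
  B via B→A a: +{a,c}
  S via S→b B: +{b}
  S via S→c A: +{c}
  S: {b,c}  A: {a,c}  B: {a,c}
[2] (stable)
  S: {b,c}  A: {a,c}  B: {a,c}

FOLLOW sets:
seed FOLLOW(S) with $
round 1:
  B→A a: FOLLOW(A) ⊇ FIRST(a) = {a}; new: +{a}
  S→b B: FOLLOW(B) ⊇ FOLLOW(S) ⊇ {$}; new: +{$}
  S→c A: FOLLOW(A) ⊇ FOLLOW(S) ⊇ {$}; new: +{$}
  S: {$}  A: {$,a}  B: {$}
round 2:
  A→a S: FOLLOW(S) ⊇ FOLLOW(A) ⊇ {$,a}; new: +{a}
  S→b B: FOLLOW(B) ⊇ FOLLOW(S) ⊇ {$,a}; new: +{a}
  S: {$,a}  A: {$,a}  B: {$,a}
round 3: (no change)
  S: {$,a}  A: {$,a}  B: {$,a}

FOLLOW(A) = ["$", "a"]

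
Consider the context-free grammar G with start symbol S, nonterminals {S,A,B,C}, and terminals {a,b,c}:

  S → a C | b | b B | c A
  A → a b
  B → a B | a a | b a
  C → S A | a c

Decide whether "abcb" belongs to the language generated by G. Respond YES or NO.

Convert to CNF:
  S -> T0 C | T1 B | T2 A | b
  A -> T0 T1
  B -> T0 B | T0 T0 | T1 T0
  C -> S A | T0 T2
  T0 -> a
  T1 -> b
  T2 -> c

CYK table (by increasing span):
  cell(0,0) a: {T0}  orig:{}
  cell(1,1) b: {S,T1}  orig:{S}
  cell(2,2) c: {T2}  orig:{}
  cell(3,3) b: {S,T1}  orig:{S}
  cell(0,1) ab: {A}
  cell(1,2) bc: ∅
  cell(2,3) cb: ∅
  cell(0,2) abc: ∅
  cell(1,3) bcb: ∅
  cell(0,3) abcb: ∅

S ∉ T[0,3] ⇒ NO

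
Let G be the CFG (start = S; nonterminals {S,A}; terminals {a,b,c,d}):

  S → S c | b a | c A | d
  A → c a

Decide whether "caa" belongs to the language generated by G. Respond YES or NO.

CNF form of G:
  S -> S T0 | T0 A | T2 T1 | d
  A -> T0 T1
  T0 -> c
  T1 -> a
  T2 -> b

Fill CYK table bottom-up:
  T[0,0] 'c' = {T0}  orig:{}
  T[1,1] 'a' = {T1}  orig:{}
  T[2,2] 'a' = {T1}  orig:{}
  T[0,1] 'ca' = {A}
  T[1,2] 'aa' = ∅
  T[0,2] 'caa' = ∅

S ∉ T[0,2] ⇒ NO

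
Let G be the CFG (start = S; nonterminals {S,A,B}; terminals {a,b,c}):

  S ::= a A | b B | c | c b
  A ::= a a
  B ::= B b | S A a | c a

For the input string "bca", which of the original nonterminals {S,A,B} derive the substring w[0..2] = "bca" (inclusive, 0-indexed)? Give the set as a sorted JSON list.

Convert to CNF:
  S -> T0 A | T1 B | T2 T1 | c
  A -> T0 T0
  B -> B T1 | S X3 | T2 T0
  T0 -> a
  T1 -> b
  T2 -> c
  X3 -> A T0

Fill CYK table bottom-up, restricted to cells inside w[0..2]:
  cell(0,0) b: {T1}  orig:{}
  cell(1,1) c: {S,T2}  orig:{S}
  cell(2,2) a: {T0}  orig:{}
  cell(0,1) bc: ∅
  cell(1,2) ca: {B}
  cell(0,2) bca: {S}

Original NTs in T[0,2] deriving "bca": ["S"]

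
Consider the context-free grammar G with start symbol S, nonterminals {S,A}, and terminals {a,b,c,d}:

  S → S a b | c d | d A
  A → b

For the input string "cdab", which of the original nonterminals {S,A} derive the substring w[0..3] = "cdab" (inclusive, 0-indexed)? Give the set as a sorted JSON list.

CNF form of G:
  S -> S X4 | T2 T3 | T3 A
  A -> b
  T0 -> a
  T1 -> b
  T2 -> c
  T3 -> d
  X4 -> T0 T1

CYK fill (cells [i..j] with 0 ≤ i ≤ j ≤ 3 only):
  cell(0,0) c: {T2}  orig:{}
  cell(1,1) d: {T3}  orig:{}
  cell(2,2) a: {T0}  orig:{}
  cell(3,3) b: {A,T1}  orig:{A}
  cell(0,1) cd: {S}
  cell(1,2) da: ∅
  cell(2,3) ab: {X4}  orig:{}
  cell(0,2) cda: ∅
  cell(1,3) dab: ∅
  cell(0,3) cdab: {S}

Original NTs in T[0,3] deriving "cdab": ["S"]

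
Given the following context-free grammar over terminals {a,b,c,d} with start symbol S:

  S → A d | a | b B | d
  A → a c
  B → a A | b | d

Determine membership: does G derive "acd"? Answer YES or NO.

CNF form of G:
  S -> A T2 | T3 B | a | d
  A -> T0 T1
  B -> T0 A | b | d
  T0 -> a
  T1 -> c
  T2 -> d
  T3 -> b

CYK fill:
  T[0,0] 'a' = {S,T0}  orig:{S}
  T[1,1] 'c' = {T1}  orig:{}
  T[2,2] 'd' = {B,S,T2}  orig:{B,S}
  T[0,1] 'ac' = {A}
  T[1,2] 'cd' = ∅
  T[0,2] 'acd' = {S}

S ∈ T[0,2] ⇒ YES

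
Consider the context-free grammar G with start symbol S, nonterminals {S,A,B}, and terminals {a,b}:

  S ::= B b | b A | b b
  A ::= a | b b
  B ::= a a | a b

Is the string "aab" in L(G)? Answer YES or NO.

Convert to CNF:
  S -> B T0 | T0 A | T0 T0
  A -> T0 T0 | a
  B -> T1 T0 | T1 T1
  T0 -> b
  T1 -> a

Fill CYK table bottom-up:
  cell(0,0) a: {A,T1}  orig:{A}
  cell(1,1) a: {A,T1}  orig:{A}
  cell(2,2) b: {T0}  orig:{}
  cell(0,1) aa: {B}
  cell(1,2) ab: {B}
  cell(0,2) aab: {S}

S ∈ T[0,2] ⇒ YES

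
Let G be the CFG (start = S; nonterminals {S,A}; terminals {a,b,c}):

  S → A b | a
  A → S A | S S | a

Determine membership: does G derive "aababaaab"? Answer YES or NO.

CNF form of G:
  S -> A T0 | a
  A -> S A | S S | a
  T0 -> b

CYK table (by increasing span):
  T[0,0] 'a' = {A,S}
  T[1,1] 'a' = {A,S}
  T[2,2] 'b' = {T0}  orig:{}
  T[3,3] 'a' = {A,S}
  T[4,4] 'b' = {T0}  orig:{}
  T[5,5] 'a' = {A,S}
  T[6,6] 'a' = {A,S}
  T[7,7] 'a' = {A,S}
  T[8,8] 'b' = {T0}  orig:{}
  T[0,1] 'aa' = {A}
  T[1,2] 'ab' = {S}
  T[2,3] 'ba' = ∅
  T[3,4] 'ab' = {S}
  T[4,5] 'ba' = ∅
  T[5,6] 'aa' = {A}
  T[6,7] 'aa' = {A}
  T[7,8] 'ab' = {S}
  T[0,2] 'aab' = {A,S}
  T[1,3] 'aba' = {A}
  T[2,4] 'bab' = ∅
  T[3,5] 'aba' = {A}
  T[4,6] 'baa' = ∅
  T[5,7] 'aaa' = {A}
  T[6,8] 'aab' = {A,S}
  T[0,3] 'aaba' = {A}
  T[1,4] 'abab' = {A,S}
  T[2,5] 'baba' = ∅
  T[3,6] 'abaa' = {A}
  T[4,7] 'baaa' = ∅
  T[5,8] 'aaab' = {A,S}
  T[0,4] 'aabab' = {A,S}
  T[1,5] 'ababa' = {A}
  T[2,6] 'babaa' = ∅
  T[3,7] 'abaaa' = {A}
  T[4,8] 'baaab' = ∅
  T[0,5] 'aababa' = {A}
  T[1,6] 'ababaa' = {A}
  T[2,7] 'babaaa' = ∅
  T[3,8] 'abaaab' = {A,S}
  T[0,6] 'aababaa' = {A}
  T[1,7] 'ababaaa' = {A}
  T[2,8] 'babaaab' = ∅
  T[0,7] 'aababaaa' = {A}
  T[1,8] 'ababaaab' = {A,S}
  T[0,8] 'aababaaab' = {A,S}

S ∈ T[0,8] ⇒ YES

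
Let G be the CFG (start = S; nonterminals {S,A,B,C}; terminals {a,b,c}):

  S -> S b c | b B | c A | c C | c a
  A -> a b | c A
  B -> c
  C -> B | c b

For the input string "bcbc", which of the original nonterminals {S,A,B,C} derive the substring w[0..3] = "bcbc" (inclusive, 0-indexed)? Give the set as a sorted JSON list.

CNF form of G:
  S -> S X3 | T1 B | T2 A | T2 C | T2 T0
  A -> T0 T1 | T2 A
  B -> c
  C -> T2 T1 | c
  T0 -> a
  T1 -> b
  T2 -> c
  X3 -> T1 T2

CYK table (by increasing span) (cells [i..j] with 0 ≤ i ≤ j ≤ 3 only):
  cell(0,0) b: {T1}  orig:{}
  cell(1,1) c: {B,C,T2}  orig:{B,C}
  cell(2,2) b: {T1}  orig:{}
  cell(3,3) c: {B,C,T2}  orig:{B,C}
  cell(0,1) bc: {S,X3}  orig:{S}
  cell(1,2) cb: {C}
  cell(2,3) bc: {S,X3}  orig:{S}
  cell(0,2) bcb: ∅
  cell(1,3) cbc: ∅
  cell(0,3) bcbc: {S}

Original NTs in T[0,3] deriving "bcbc": ["S"]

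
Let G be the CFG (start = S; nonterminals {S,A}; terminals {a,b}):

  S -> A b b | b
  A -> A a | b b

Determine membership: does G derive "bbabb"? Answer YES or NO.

Convert to CNF:
  S -> A X2 | b
  A -> A T0 | T1 T1
  T0 -> a
  T1 -> b
  X2 -> T1 T1

CYK fill:
  [0..0]={S,T1}  "b"  orig:{S}
  [1..1]={S,T1}  "b"  orig:{S}
  [2..2]={T0}  "a"  orig:{}
  [3..3]={S,T1}  "b"  orig:{S}
  [4..4]={S,T1}  "b"  orig:{S}
  [0..1]={A,X2}  "bb"  orig:{A}
  [1..2]=∅  "ba"
  [2..3]=∅  "ab"
  [3..4]={A,X2}  "bb"  orig:{A}
  [0..2]={A}  "bba"
  [1..3]=∅  "bab"
  [2..4]=∅  "abb"
  [0..3]=∅  "bbab"
  [1..4]=∅  "babb"
  [0..4]={S}  "bbabb"

S ∈ T[0,4] ⇒ YES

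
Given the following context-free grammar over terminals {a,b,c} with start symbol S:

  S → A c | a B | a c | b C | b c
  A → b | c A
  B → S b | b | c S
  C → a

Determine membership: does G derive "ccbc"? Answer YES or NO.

Convert to CNF:
  S -> A T0 | T1 C | T1 T0 | T2 B | T2 T0
  A -> T0 A | b
  B -> S T1 | T0 S | b
  C -> a
  T0 -> c
  T1 -> b
  T2 -> a

CYK table (by increasing span):
  cell(0,0) c: {T0}  orig:{}
  cell(1,1) c: {T0}  orig:{}
  cell(2,2) b: {A,B,T1}  orig:{A,B}
  cell(3,3) c: {T0}  orig:{}
  cell(0,1) cc: ∅
  cell(1,2) cb: {A}
  cell(2,3) bc: {S}
  cell(0,2) ccb: {A}
  cell(1,3) cbc: {B,S}
  cell(0,3) ccbc: {B,S}

S ∈ T[0,3] ⇒ YES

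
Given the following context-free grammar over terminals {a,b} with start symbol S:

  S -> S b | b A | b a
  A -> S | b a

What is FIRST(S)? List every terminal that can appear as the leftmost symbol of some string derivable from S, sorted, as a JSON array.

FIRST iteration:
pass 1:
  A via A→b a: +{b}
  S via S→b A: +{b}
  S: {b}  A: {b}
pass 2: (no change)
  S: {b}  A: {b}

FIRST(S) = ["b"]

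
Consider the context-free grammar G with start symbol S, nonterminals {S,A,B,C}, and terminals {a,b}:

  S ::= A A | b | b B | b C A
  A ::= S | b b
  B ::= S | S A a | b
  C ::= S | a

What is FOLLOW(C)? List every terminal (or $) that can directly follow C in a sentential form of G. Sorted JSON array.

FIRST iteration:
iter 1:
  A via A→b b: +{b}
  B via B→b: +{b}
  C via C→a: +{a}
  S via S→A A: +{b}
  FIRST(S)={b}  FIRST(A)={b}  FIRST(B)={b}  FIRST(C)={a}
iter 2:
  C via C→S: +{b}
  FIRST(S)={b}  FIRST(A)={b}  FIRST(B)={b}  FIRST(C)={a,b}
iter 3: done
  FIRST(S)={b}  FIRST(A)={b}  FIRST(B)={b}  FIRST(C)={a,b}

FOLLOW sets:
initialize: $ ∈ FOLLOW(S)
round 1:
  B→S A a: FOLLOW(S) ⊇ FIRST(A) = {b}; new: +{b}
  B→S A a: FOLLOW(A) ⊇ FIRST(a) = {a}; new: +{a}
  S→A A: FOLLOW(A) ⊇ FIRST(A) = {b}; new: +{b}
  S→A A: FOLLOW(A) ⊇ FOLLOW(S) ⊇ {$,b}; new: +{$}
  S→b B: FOLLOW(B) ⊇ FOLLOW(S) ⊇ {$,b}; new: +{$,b}
  S→b C A: FOLLOW(C) ⊇ FIRST(A) = {b}; new: +{b}
  FOLLOW[S]={$,b}  FOLLOW[A]={$,a,b}  FOLLOW[B]={$,b}  FOLLOW[C]={b}
round 2:
  A→S: FOLLOW(S) ⊇ FOLLOW(A) ⊇ {$,a,b}; new: +{a}
  S→b B: FOLLOW(B) ⊇ FOLLOW(S) ⊇ {$,a,b}; new: +{a}
  FOLLOW[S]={$,a,b}  FOLLOW[A]={$,a,b}  FOLLOW[B]={$,a,b}  FOLLOW[C]={b}
round 3: (stable)
  FOLLOW[S]={$,a,b}  FOLLOW[A]={$,a,b}  FOLLOW[B]={$,a,b}  FOLLOW[C]={b}

FOLLOW(C) = ["b"]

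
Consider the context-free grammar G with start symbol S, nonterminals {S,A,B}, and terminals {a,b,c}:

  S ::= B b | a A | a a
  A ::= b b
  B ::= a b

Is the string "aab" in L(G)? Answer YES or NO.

CNF form of G:
  S -> B T0 | T1 A | T1 T1
  A -> T0 T0
  B -> T1 T0
  T0 -> b
  T1 -> a

CYK table (by increasing span):
  [0..0]={T1}  "a"  orig:{}
  [1..1]={T1}  "a"  orig:{}
  [2..2]={T0}  "b"  orig:{}
  [0..1]={S}  "aa"
  [1..2]={B}  "ab"
  [0..2]=∅  "aab"

S ∉ T[0,2] ⇒ NO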